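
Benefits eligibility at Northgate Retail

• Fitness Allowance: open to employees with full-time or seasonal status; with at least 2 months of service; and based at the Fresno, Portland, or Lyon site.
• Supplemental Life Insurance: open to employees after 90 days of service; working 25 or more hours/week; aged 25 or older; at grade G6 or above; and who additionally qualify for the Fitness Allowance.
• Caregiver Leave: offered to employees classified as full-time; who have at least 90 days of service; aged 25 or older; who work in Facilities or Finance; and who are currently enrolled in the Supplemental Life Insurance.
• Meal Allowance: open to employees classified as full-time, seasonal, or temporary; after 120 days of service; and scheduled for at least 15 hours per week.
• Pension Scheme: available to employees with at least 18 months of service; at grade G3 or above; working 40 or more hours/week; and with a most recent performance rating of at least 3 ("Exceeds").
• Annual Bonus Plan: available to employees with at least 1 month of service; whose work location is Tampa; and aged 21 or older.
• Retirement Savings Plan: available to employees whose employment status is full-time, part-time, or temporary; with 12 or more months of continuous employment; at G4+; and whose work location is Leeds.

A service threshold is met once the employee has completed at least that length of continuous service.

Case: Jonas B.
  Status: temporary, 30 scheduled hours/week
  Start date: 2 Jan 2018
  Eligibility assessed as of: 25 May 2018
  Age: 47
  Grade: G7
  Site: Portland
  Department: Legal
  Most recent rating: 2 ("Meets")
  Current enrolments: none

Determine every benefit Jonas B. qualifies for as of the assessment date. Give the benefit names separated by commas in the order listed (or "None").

Service from 2 Jan 2018 to 25 May 2018: 143 days.
Fitness Allowance — status temporary ✗ (requires full-time or seasonal) → not eligible.
Supplemental Life Insurance — service 143 days ≥ 90 days ✓; 30 hrs/wk ≥ 25 ✓; age 47 ≥ 25 ✓; grade G7 ≥ G6 ✓; not eligible for Fitness Allowance ✗ → not eligible.
Caregiver Leave — status temporary ✗ (requires full-time) → not eligible.
Meal Allowance — status temporary ✓; service 143 days ≥ 120 days ✓; 30 hrs/wk ≥ 15 ✓ → eligible.
Pension Scheme — service 143 days < 18 months (≈540 days) ✗ → not eligible.
Annual Bonus Plan — service 143 days ≥ 1 month (≈30 days) ✓; site Portland ✗ (not Tampa) → not eligible.
Retirement Savings Plan — status temporary ✓; service 143 days < 12 months (≈360 days) ✗ → not eligible.

Meal Allowance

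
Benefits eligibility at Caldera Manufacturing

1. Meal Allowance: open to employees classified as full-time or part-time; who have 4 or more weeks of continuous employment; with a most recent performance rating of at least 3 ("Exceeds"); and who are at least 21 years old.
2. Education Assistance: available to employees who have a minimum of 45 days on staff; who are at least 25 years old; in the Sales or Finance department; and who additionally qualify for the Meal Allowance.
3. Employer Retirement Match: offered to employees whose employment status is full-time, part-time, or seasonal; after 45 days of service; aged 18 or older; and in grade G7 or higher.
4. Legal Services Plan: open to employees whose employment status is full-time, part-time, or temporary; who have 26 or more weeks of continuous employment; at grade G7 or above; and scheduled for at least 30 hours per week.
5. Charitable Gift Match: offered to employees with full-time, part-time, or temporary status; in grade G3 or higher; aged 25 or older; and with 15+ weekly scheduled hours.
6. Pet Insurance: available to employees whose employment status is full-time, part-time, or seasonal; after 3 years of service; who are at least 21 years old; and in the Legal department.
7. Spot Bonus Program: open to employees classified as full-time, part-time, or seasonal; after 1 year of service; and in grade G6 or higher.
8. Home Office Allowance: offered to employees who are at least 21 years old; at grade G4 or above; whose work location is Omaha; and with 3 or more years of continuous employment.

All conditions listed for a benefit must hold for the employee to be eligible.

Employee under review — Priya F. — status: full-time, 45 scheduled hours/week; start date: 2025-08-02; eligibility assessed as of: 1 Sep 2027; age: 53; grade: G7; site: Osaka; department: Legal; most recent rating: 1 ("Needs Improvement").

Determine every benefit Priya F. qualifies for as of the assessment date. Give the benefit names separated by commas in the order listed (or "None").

Employer Retirement Match, Legal Services Plan, Charitable Gift Match, Spot Bonus Program

Service from 2025-08-02 to 1 Sep 2027: 760 days.
Meal Allowance — status full-time ✓; service 760 days ≥ 4 weeks (≈28 days) ✓; rating 1 < 3 ✗ → not eligible.
Education Assistance — service 760 days ≥ 45 days ✓; age 53 ≥ 25 ✓; dept Legal ✗ → not eligible.
Employer Retirement Match — status full-time ✓; service 760 days ≥ 45 days ✓; age 53 ≥ 18 ✓; grade G7 ≥ G7 ✓ → eligible.
Legal Services Plan — status full-time ✓; service 760 days ≥ 26 weeks (≈182 days) ✓; grade G7 ≥ G7 ✓; 45 hrs/wk ≥ 30 ✓ → eligible.
Charitable Gift Match — status full-time ✓; grade G7 ≥ G3 ✓; age 53 ≥ 25 ✓; 45 hrs/wk ≥ 15 ✓ → eligible.
Pet Insurance — status full-time ✓; service 760 days < 3 years (≈1095 days) ✗ → not eligible.
Spot Bonus Program — status full-time ✓; service 760 days ≥ 1 year (≈365 days) ✓; grade G7 ≥ G6 ✓ → eligible.
Home Office Allowance — age 53 ≥ 21 ✓; grade G7 ≥ G4 ✓; site Osaka ✗ (not Omaha) → not eligible.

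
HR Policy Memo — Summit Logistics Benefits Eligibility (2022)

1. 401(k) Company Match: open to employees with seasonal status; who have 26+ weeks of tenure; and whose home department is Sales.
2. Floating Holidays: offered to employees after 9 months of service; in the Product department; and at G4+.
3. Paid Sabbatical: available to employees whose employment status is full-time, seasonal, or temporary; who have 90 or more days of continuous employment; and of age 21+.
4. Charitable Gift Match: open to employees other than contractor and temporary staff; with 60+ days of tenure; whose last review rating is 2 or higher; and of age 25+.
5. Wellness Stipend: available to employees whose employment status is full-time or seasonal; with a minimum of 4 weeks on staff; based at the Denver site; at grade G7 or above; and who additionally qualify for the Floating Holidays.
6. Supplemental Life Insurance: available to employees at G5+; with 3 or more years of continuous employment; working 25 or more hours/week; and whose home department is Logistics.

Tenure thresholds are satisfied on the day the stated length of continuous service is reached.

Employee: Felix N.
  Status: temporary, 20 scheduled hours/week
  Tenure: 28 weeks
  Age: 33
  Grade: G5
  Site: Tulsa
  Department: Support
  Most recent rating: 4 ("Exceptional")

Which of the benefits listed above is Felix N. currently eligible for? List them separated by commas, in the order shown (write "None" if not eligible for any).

401(k) Company Match — status temporary ✗ (requires seasonal) → not eligible.
Floating Holidays — service 28 weeks < 9 months (≈270 days) ✗ → not eligible.
Paid Sabbatical — status temporary ✓; service 28 weeks ≥ 90 days ✓; age 33 ≥ 21 ✓ → eligible.
Charitable Gift Match — status temporary ✗ (excluded) → not eligible.
Wellness Stipend — status temporary ✗ (requires full-time or seasonal) → not eligible.
Supplemental Life Insurance — grade G5 ≥ G5 ✓; service 28 weeks < 3 years (≈1095 days) ✗ → not eligible.

Paid Sabbatical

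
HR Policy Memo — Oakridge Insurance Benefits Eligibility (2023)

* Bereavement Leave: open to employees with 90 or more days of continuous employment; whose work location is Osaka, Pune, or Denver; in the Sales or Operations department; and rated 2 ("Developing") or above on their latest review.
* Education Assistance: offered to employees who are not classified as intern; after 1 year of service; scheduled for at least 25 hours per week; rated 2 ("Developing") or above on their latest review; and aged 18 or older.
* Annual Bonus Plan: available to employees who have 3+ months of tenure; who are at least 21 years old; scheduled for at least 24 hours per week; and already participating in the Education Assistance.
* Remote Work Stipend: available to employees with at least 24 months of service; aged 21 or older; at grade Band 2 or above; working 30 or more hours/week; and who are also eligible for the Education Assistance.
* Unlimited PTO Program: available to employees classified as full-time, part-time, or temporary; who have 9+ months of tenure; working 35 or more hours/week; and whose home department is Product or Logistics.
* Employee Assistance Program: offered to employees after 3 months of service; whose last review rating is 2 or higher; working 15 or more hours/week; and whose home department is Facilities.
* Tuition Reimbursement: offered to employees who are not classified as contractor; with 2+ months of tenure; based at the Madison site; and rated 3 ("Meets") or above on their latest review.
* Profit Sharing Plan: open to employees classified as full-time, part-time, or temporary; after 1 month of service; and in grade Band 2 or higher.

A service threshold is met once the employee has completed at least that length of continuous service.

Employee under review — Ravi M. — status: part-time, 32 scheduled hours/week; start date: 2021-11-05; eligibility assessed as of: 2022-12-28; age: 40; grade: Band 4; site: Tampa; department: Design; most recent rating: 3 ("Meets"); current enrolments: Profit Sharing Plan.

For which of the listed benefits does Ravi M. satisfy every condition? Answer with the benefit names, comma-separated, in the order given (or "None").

Education Assistance, Profit Sharing Plan

Service from 2021-11-05 to 2022-12-28: 418 days.
Bereavement Leave — service 418 days ≥ 90 days ✓; site Tampa ✗ (not Osaka, Pune, or Denver) → not eligible.
Education Assistance — status part-time ✓ (not excluded); service 418 days ≥ 1 year (≈365 days) ✓; 32 hrs/wk ≥ 25 ✓; rating 3 ≥ 2 ✓; age 40 ≥ 18 ✓ → eligible.
Annual Bonus Plan — service 418 days ≥ 3 months (≈90 days) ✓; age 40 ≥ 21 ✓; 32 hrs/wk ≥ 24 ✓; not enrolled in Education Assistance ✗ → not eligible.
Remote Work Stipend — service 418 days < 24 months (≈720 days) ✗ → not eligible.
Unlimited PTO Program — status part-time ✓; service 418 days ≥ 9 months (≈270 days) ✓; 32 hrs/wk < 35 ✗ → not eligible.
Employee Assistance Program — service 418 days ≥ 3 months (≈90 days) ✓; rating 3 ≥ 2 ✓; 32 hrs/wk ≥ 15 ✓; dept Design ✗ → not eligible.
Tuition Reimbursement — status part-time ✓ (not excluded); service 418 days ≥ 2 months (≈60 days) ✓; site Tampa ✗ (not Madison) → not eligible.
Profit Sharing Plan — status part-time ✓; service 418 days ≥ 1 month (≈30 days) ✓; grade Band 4 ≥ Band 2 ✓ → eligible.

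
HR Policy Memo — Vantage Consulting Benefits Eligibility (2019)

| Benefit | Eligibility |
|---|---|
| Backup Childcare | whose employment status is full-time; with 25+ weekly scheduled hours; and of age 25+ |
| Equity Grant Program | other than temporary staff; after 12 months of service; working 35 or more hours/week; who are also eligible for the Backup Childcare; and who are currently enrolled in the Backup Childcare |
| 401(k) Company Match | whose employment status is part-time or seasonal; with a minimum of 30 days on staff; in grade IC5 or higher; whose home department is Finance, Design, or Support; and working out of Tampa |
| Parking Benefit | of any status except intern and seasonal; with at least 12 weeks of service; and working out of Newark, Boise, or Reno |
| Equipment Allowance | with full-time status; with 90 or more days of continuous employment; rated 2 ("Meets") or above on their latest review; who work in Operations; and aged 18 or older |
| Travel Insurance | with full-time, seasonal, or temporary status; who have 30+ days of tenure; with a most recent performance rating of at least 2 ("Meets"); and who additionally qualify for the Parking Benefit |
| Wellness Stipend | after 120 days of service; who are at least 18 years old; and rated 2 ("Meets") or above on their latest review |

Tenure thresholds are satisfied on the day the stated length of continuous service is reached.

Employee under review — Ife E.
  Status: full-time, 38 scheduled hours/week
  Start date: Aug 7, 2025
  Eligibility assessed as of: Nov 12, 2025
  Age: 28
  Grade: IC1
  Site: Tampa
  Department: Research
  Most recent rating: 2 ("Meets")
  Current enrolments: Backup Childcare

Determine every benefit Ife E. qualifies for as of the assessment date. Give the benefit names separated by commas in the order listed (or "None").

Backup Childcare

Service from Aug 7, 2025 to Nov 12, 2025: 97 days.
Backup Childcare — status full-time ✓; 38 hrs/wk ≥ 25 ✓; age 28 ≥ 25 ✓ → eligible.
Equity Grant Program — status full-time ✓ (not excluded); service 97 days < 12 months (≈360 days) ✗ → not eligible.
401(k) Company Match — status full-time ✗ (requires part-time or seasonal) → not eligible.
Parking Benefit — status full-time ✓ (not excluded); service 97 days ≥ 12 weeks (≈84 days) ✓; site Tampa ✗ (not Newark, Boise, or Reno) → not eligible.
Equipment Allowance — status full-time ✓; service 97 days ≥ 90 days ✓; rating 2 ≥ 2 ✓; dept Research ✗ → not eligible.
Travel Insurance — status full-time ✓; service 97 days ≥ 30 days ✓; rating 2 ≥ 2 ✓; not eligible for Parking Benefit ✗ → not eligible.
Wellness Stipend — service 97 days < 120 days ✗ → not eligible.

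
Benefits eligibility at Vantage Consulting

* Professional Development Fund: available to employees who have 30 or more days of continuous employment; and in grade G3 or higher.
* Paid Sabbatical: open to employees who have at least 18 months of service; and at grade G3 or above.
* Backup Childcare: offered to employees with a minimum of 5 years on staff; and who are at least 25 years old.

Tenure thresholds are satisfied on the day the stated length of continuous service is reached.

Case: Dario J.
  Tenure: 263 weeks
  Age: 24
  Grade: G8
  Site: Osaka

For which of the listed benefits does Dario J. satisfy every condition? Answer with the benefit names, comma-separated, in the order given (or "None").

Professional Development Fund — service 263 weeks ≥ 30 days ✓; grade G8 ≥ G3 ✓ → eligible.
Paid Sabbatical — service 263 weeks ≥ 18 months (≈540 days) ✓; grade G8 ≥ G3 ✓ → eligible.
Backup Childcare — service 263 weeks ≥ 5 years (≈1825 days) ✓; age 24 < 25 ✗ → not eligible.

Professional Development Fund, Paid Sabbatical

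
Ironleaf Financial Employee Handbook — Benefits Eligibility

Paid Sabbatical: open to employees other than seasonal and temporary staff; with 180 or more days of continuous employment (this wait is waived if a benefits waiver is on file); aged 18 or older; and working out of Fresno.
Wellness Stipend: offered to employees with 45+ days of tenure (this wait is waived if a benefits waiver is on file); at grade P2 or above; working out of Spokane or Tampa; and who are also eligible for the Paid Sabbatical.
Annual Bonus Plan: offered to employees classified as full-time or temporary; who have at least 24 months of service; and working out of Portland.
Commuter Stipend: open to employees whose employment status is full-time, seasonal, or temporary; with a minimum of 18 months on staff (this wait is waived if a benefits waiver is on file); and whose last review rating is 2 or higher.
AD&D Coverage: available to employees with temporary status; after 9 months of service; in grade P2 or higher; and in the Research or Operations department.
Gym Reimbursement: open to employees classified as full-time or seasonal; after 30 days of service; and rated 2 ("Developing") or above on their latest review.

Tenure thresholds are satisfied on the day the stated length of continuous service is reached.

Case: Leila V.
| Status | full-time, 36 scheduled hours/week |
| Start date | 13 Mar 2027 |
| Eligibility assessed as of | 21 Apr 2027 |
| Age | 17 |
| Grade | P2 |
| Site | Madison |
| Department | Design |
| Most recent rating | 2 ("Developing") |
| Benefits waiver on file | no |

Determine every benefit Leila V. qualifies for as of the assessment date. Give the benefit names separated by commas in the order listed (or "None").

Service from 13 Mar 2027 to 21 Apr 2027: 39 days.
Paid Sabbatical — status full-time ✓ (not excluded); no waiver, service 39 days < 180 days ✗ → not eligible.
Wellness Stipend — no waiver, service 39 days < 45 days ✗ → not eligible.
Annual Bonus Plan — status full-time ✓; service 39 days < 24 months (≈720 days) ✗ → not eligible.
Commuter Stipend — status full-time ✓; no waiver, service 39 days < 18 months (≈540 days) ✗ → not eligible.
AD&D Coverage — status full-time ✗ (requires temporary) → not eligible.
Gym Reimbursement — status full-time ✓; service 39 days ≥ 30 days ✓; rating 2 ≥ 2 ✓ → eligible.

Gym Reimbursement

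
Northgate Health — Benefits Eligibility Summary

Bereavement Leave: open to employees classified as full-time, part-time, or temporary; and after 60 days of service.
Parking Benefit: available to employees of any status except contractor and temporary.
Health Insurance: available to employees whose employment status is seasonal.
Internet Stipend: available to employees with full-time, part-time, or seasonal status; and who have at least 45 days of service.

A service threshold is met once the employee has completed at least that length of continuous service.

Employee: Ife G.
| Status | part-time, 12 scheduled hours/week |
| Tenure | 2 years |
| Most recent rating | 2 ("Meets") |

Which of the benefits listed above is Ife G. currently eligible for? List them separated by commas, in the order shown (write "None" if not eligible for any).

Bereavement Leave, Parking Benefit, Internet Stipend

Bereavement Leave — status part-time ✓; service 2 years ≥ 60 days ✓ → eligible.
Parking Benefit — status part-time ✓ (not excluded) → eligible.
Health Insurance — status part-time ✗ (requires seasonal) → not eligible.
Internet Stipend — status part-time ✓; service 2 years ≥ 45 days ✓ → eligible.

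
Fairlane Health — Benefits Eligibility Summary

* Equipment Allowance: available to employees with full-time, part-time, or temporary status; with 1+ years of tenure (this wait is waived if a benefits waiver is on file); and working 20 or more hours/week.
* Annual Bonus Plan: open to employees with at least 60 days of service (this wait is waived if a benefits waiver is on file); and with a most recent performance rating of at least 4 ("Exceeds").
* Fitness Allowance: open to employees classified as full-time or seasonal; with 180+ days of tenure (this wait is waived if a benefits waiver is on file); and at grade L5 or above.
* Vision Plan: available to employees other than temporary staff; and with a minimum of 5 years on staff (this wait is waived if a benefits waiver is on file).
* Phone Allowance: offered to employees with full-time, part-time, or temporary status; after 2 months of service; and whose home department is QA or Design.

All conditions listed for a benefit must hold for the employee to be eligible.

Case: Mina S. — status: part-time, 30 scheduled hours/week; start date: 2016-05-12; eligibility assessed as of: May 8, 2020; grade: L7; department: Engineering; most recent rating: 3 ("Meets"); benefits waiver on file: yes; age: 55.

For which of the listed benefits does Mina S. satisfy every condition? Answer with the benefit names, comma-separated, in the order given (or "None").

Service from 2016-05-12 to May 8, 2020: 1457 days.
Equipment Allowance — status part-time ✓; benefits waiver on file ✓; 30 hrs/wk ≥ 20 ✓ → eligible.
Annual Bonus Plan — benefits waiver on file ✓; rating 3 < 4 ✗ → not eligible.
Fitness Allowance — status part-time ✗ (requires full-time or seasonal) → not eligible.
Vision Plan — status part-time ✓ (not excluded); benefits waiver on file ✓ → eligible.
Phone Allowance — status part-time ✓; service 1457 days ≥ 2 months (≈60 days) ✓; dept Engineering ✗ → not eligible.

Equipment Allowance, Vision Plan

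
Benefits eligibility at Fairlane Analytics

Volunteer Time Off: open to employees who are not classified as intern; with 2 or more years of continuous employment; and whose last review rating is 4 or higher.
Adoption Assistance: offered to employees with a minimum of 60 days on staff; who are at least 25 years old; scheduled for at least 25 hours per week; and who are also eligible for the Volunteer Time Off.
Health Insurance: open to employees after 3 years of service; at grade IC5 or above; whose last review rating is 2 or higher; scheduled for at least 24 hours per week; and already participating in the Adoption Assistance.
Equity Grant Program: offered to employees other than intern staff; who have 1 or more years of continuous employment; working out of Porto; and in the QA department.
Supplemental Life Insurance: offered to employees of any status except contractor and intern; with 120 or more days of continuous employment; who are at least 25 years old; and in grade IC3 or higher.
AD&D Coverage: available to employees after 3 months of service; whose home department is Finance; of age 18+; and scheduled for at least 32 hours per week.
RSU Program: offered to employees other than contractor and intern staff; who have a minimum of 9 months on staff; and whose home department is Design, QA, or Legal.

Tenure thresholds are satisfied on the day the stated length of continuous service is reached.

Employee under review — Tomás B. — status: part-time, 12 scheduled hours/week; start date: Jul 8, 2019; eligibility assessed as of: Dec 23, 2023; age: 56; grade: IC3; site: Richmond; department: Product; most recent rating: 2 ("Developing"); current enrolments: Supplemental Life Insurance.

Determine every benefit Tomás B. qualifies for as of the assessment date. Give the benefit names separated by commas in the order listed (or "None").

Supplemental Life Insurance

Service from Jul 8, 2019 to Dec 23, 2023: 1629 days.
Volunteer Time Off — status part-time ✓ (not excluded); service 1629 days ≥ 2 years (≈730 days) ✓; rating 2 < 4 ✗ → not eligible.
Adoption Assistance — service 1629 days ≥ 60 days ✓; age 56 ≥ 25 ✓; 12 hrs/wk < 25 ✗ → not eligible.
Health Insurance — service 1629 days ≥ 3 years (≈1095 days) ✓; grade IC3 < IC5 ✗ → not eligible.
Equity Grant Program — status part-time ✓ (not excluded); service 1629 days ≥ 1 year (≈365 days) ✓; site Richmond ✗ (not Porto) → not eligible.
Supplemental Life Insurance — status part-time ✓ (not excluded); service 1629 days ≥ 120 days ✓; age 56 ≥ 25 ✓; grade IC3 ≥ IC3 ✓ → eligible.
AD&D Coverage — service 1629 days ≥ 3 months (≈90 days) ✓; dept Product ✗ → not eligible.
RSU Program — status part-time ✓ (not excluded); service 1629 days ≥ 9 months (≈270 days) ✓; dept Product ✗ → not eligible.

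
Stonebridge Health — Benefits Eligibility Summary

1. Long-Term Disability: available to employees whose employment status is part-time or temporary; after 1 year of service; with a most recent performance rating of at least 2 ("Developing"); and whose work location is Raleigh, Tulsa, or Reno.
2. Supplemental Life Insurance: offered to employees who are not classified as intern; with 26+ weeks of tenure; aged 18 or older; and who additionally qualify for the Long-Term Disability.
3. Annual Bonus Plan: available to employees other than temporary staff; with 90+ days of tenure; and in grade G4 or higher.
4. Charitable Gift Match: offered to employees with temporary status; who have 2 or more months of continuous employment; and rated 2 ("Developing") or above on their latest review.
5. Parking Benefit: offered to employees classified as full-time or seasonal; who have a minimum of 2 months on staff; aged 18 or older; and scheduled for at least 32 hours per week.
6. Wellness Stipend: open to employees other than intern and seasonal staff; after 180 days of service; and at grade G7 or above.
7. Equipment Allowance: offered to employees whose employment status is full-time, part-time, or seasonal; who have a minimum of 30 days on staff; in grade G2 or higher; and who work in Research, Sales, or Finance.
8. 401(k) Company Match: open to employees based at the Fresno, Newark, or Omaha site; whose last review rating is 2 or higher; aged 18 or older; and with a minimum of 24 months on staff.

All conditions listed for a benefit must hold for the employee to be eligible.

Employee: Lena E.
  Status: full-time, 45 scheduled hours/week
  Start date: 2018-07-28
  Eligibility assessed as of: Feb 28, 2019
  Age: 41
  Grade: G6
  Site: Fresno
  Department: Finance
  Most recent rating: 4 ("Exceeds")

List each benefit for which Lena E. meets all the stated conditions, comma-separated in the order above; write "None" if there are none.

Service from 2018-07-28 to Feb 28, 2019: 215 days.
Long-Term Disability — status full-time ✗ (requires part-time or temporary) → not eligible.
Supplemental Life Insurance — status full-time ✓ (not excluded); service 215 days ≥ 26 weeks (≈182 days) ✓; age 41 ≥ 18 ✓; not eligible for Long-Term Disability ✗ → not eligible.
Annual Bonus Plan — status full-time ✓ (not excluded); service 215 days ≥ 90 days ✓; grade G6 ≥ G4 ✓ → eligible.
Charitable Gift Match — status full-time ✗ (requires temporary) → not eligible.
Parking Benefit — status full-time ✓; service 215 days ≥ 2 months (≈60 days) ✓; age 41 ≥ 18 ✓; 45 hrs/wk ≥ 32 ✓ → eligible.
Wellness Stipend — status full-time ✓ (not excluded); service 215 days ≥ 180 days ✓; grade G6 < G7 ✗ → not eligible.
Equipment Allowance — status full-time ✓; service 215 days ≥ 30 days ✓; grade G6 ≥ G2 ✓; dept Finance ✓ → eligible.
401(k) Company Match — site Fresno ✓; rating 4 ≥ 2 ✓; age 41 ≥ 18 ✓; service 215 days < 24 months (≈720 days) ✗ → not eligible.

Annual Bonus Plan, Parking Benefit, Equipment Allowance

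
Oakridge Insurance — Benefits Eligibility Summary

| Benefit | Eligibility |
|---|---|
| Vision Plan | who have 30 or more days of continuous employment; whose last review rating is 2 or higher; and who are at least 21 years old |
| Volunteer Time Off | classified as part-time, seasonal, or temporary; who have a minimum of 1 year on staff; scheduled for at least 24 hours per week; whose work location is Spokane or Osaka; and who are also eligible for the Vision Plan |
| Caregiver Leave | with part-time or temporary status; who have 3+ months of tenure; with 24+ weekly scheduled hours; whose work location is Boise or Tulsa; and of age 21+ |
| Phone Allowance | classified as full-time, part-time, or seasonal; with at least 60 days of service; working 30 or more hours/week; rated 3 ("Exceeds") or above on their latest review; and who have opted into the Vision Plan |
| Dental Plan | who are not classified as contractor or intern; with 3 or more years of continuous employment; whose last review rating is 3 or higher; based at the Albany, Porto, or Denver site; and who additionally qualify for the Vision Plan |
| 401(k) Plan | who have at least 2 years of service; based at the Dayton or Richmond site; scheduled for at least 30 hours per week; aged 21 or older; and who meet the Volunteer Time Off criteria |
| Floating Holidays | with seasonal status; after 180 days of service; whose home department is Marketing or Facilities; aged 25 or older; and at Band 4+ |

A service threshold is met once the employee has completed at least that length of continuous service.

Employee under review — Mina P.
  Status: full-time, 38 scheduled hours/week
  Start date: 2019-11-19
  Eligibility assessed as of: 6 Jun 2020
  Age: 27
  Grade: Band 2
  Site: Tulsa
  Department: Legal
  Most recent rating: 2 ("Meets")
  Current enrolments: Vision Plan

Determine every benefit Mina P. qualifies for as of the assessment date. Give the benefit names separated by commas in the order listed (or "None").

Service from 2019-11-19 to 6 Jun 2020: 200 days.
Vision Plan — service 200 days ≥ 30 days ✓; rating 2 ≥ 2 ✓; age 27 ≥ 21 ✓ → eligible.
Volunteer Time Off — status full-time ✗ (requires part-time, seasonal, or temporary) → not eligible.
Caregiver Leave — status full-time ✗ (requires part-time or temporary) → not eligible.
Phone Allowance — status full-time ✓; service 200 days ≥ 60 days ✓; 38 hrs/wk ≥ 30 ✓; rating 2 < 3 ✗ → not eligible.
Dental Plan — status full-time ✓ (not excluded); service 200 days < 3 years (≈1095 days) ✗ → not eligible.
401(k) Plan — service 200 days < 2 years (≈730 days) ✗ → not eligible.
Floating Holidays — status full-time ✗ (requires seasonal) → not eligible.

Vision Plan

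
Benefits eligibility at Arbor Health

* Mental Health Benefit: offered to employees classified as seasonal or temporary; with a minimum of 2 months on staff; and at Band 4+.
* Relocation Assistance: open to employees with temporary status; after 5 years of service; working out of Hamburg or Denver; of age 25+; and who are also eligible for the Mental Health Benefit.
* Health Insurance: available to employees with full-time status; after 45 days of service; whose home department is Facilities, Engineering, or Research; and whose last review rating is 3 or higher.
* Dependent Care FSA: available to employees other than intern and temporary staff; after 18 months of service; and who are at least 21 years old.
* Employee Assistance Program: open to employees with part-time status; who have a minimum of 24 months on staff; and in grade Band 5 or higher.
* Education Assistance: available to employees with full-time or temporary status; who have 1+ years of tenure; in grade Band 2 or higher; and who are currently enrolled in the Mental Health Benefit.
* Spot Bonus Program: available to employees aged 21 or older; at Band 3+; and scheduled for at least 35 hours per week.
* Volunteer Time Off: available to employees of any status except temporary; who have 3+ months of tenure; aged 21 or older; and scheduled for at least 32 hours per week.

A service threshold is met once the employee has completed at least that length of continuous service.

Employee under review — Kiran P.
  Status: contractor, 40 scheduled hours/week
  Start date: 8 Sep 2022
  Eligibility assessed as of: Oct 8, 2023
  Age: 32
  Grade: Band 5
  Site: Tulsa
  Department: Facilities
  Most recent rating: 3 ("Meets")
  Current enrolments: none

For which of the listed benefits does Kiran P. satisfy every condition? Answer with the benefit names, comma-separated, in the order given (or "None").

Spot Bonus Program, Volunteer Time Off

Service from 8 Sep 2022 to Oct 8, 2023: 395 days.
Mental Health Benefit — status contractor ✗ (requires seasonal or temporary) → not eligible.
Relocation Assistance — status contractor ✗ (requires temporary) → not eligible.
Health Insurance — status contractor ✗ (requires full-time) → not eligible.
Dependent Care FSA — status contractor ✓ (not excluded); service 395 days < 18 months (≈540 days) ✗ → not eligible.
Employee Assistance Program — status contractor ✗ (requires part-time) → not eligible.
Education Assistance — status contractor ✗ (requires full-time or temporary) → not eligible.
Spot Bonus Program — age 32 ≥ 21 ✓; grade Band 5 ≥ Band 3 ✓; 40 hrs/wk ≥ 35 ✓ → eligible.
Volunteer Time Off — status contractor ✓ (not excluded); service 395 days ≥ 3 months (≈90 days) ✓; age 32 ≥ 21 ✓; 40 hrs/wk ≥ 32 ✓ → eligible.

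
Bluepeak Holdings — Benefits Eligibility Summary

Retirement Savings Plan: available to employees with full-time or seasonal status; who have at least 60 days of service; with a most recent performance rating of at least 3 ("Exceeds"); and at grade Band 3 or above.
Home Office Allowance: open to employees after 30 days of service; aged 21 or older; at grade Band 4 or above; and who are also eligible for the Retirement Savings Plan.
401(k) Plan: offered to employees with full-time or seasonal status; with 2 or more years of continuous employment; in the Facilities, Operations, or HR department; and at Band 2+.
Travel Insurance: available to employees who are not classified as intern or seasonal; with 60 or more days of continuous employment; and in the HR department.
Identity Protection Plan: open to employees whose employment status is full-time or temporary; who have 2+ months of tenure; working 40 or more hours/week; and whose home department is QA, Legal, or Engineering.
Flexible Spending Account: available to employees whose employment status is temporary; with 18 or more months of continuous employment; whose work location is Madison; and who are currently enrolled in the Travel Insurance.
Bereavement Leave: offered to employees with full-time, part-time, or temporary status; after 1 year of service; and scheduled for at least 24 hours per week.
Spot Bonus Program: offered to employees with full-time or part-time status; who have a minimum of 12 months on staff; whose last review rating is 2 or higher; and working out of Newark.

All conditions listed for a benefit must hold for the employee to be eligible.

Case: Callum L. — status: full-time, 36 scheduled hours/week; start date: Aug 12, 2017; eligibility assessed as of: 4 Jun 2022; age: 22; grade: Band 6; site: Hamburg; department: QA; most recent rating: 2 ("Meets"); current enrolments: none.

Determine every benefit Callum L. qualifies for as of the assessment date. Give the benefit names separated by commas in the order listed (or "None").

Service from Aug 12, 2017 to 4 Jun 2022: 1757 days.
Retirement Savings Plan — status full-time ✓; service 1757 days ≥ 60 days ✓; rating 2 < 3 ✗ → not eligible.
Home Office Allowance — service 1757 days ≥ 30 days ✓; age 22 ≥ 21 ✓; grade Band 6 ≥ Band 4 ✓; not eligible for Retirement Savings Plan ✗ → not eligible.
401(k) Plan — status full-time ✓; service 1757 days ≥ 2 years (≈730 days) ✓; dept QA ✗ → not eligible.
Travel Insurance — status full-time ✓ (not excluded); service 1757 days ≥ 60 days ✓; dept QA ✗ → not eligible.
Identity Protection Plan — status full-time ✓; service 1757 days ≥ 2 months (≈60 days) ✓; 36 hrs/wk < 40 ✗ → not eligible.
Flexible Spending Account — status full-time ✗ (requires temporary) → not eligible.
Bereavement Leave — status full-time ✓; service 1757 days ≥ 1 year (≈365 days) ✓; 36 hrs/wk ≥ 24 ✓ → eligible.
Spot Bonus Program — status full-time ✓; service 1757 days ≥ 12 months (≈360 days) ✓; rating 2 ≥ 2 ✓; site Hamburg ✗ (not Newark) → not eligible.

Bereavement Leave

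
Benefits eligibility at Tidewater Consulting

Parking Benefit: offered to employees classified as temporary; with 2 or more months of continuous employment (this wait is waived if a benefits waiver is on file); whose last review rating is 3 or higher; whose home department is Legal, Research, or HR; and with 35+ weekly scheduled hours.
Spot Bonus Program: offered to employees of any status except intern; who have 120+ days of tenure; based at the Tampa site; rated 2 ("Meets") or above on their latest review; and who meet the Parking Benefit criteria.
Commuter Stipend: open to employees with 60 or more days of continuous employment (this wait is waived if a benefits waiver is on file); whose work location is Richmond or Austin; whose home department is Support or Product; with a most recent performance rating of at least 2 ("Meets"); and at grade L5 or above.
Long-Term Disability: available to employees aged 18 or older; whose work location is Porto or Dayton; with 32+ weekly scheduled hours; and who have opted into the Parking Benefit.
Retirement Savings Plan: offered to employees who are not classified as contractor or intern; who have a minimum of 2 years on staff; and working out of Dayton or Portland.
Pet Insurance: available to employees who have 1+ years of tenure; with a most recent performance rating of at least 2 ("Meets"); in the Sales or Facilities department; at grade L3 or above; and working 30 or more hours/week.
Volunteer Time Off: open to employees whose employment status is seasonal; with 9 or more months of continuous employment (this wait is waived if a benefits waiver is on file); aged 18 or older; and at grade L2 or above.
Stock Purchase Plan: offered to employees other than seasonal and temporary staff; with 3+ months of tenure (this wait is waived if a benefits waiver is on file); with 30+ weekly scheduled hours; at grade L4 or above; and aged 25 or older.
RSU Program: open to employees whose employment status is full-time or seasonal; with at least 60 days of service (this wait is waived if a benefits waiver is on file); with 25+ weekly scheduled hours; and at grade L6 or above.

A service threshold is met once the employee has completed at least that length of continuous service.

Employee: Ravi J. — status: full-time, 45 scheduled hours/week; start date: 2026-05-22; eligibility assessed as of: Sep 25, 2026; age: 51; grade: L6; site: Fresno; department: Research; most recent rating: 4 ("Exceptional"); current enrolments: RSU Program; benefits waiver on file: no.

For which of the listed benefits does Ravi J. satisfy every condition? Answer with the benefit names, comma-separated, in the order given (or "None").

Stock Purchase Plan, RSU Program

Service from 2026-05-22 to Sep 25, 2026: 126 days.
Parking Benefit — status full-time ✗ (requires temporary) → not eligible.
Spot Bonus Program — status full-time ✓ (not excluded); service 126 days ≥ 120 days ✓; site Fresno ✗ (not Tampa) → not eligible.
Commuter Stipend — no waiver, service 126 days ≥ 60 days ✓; site Fresno ✗ (not Richmond or Austin) → not eligible.
Long-Term Disability — age 51 ≥ 18 ✓; site Fresno ✗ (not Porto or Dayton) → not eligible.
Retirement Savings Plan — status full-time ✓ (not excluded); service 126 days < 2 years (≈730 days) ✗ → not eligible.
Pet Insurance — service 126 days < 1 year (≈365 days) ✗ → not eligible.
Volunteer Time Off — status full-time ✗ (requires seasonal) → not eligible.
Stock Purchase Plan — status full-time ✓ (not excluded); no waiver, service 126 days ≥ 3 months (≈90 days) ✓; 45 hrs/wk ≥ 30 ✓; grade L6 ≥ L4 ✓; age 51 ≥ 25 ✓ → eligible.
RSU Program — status full-time ✓; no waiver, service 126 days ≥ 60 days ✓; 45 hrs/wk ≥ 25 ✓; grade L6 ≥ L6 ✓ → eligible.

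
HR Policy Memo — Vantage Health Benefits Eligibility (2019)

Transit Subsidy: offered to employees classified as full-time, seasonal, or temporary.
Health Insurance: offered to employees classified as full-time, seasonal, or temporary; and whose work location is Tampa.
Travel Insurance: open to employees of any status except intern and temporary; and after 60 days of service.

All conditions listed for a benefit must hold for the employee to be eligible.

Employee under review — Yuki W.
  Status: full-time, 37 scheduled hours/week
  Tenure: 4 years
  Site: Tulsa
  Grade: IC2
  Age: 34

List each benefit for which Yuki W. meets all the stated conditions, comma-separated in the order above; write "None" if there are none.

Transit Subsidy — status full-time ✓ → eligible.
Health Insurance — status full-time ✓; site Tulsa ✗ (not Tampa) → not eligible.
Travel Insurance — status full-time ✓ (not excluded); service 4 years ≥ 60 days ✓ → eligible.

Transit Subsidy, Travel Insurance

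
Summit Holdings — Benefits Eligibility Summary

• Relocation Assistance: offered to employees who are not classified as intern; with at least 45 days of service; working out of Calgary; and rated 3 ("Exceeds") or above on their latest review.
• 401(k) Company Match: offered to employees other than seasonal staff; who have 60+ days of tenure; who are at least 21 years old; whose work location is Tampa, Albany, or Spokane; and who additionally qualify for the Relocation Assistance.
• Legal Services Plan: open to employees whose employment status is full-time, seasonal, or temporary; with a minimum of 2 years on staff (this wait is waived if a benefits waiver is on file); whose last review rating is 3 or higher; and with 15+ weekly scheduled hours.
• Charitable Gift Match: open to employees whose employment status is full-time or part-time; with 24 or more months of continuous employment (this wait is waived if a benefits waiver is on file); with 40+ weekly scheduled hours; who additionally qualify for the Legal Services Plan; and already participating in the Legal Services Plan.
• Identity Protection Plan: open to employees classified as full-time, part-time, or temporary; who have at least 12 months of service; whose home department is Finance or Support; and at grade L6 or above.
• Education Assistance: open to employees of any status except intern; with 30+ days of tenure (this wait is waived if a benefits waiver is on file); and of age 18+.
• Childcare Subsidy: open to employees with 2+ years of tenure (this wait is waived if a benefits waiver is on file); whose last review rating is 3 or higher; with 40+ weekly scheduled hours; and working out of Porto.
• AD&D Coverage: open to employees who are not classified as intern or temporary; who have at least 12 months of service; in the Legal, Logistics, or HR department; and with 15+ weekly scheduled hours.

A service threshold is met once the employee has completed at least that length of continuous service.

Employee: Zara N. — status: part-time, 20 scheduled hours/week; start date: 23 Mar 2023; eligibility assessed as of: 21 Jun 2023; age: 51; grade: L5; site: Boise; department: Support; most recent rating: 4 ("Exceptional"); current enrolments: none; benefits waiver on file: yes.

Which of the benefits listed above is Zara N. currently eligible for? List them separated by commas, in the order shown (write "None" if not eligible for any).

Service from 23 Mar 2023 to 21 Jun 2023: 90 days.
Relocation Assistance — status part-time ✓ (not excluded); service 90 days ≥ 45 days ✓; site Boise ✗ (not Calgary) → not eligible.
401(k) Company Match — status part-time ✓ (not excluded); service 90 days ≥ 60 days ✓; age 51 ≥ 21 ✓; site Boise ✗ (not Tampa, Albany, or Spokane) → not eligible.
Legal Services Plan — status part-time ✗ (requires full-time, seasonal, or temporary) → not eligible.
Charitable Gift Match — status part-time ✓; benefits waiver on file ✓; 20 hrs/wk < 40 ✗ → not eligible.
Identity Protection Plan — status part-time ✓; service 90 days < 12 months (≈360 days) ✗ → not eligible.
Education Assistance — status part-time ✓ (not excluded); benefits waiver on file ✓; age 51 ≥ 18 ✓ → eligible.
Childcare Subsidy — benefits waiver on file ✓; rating 4 ≥ 3 ✓; 20 hrs/wk < 40 ✗ → not eligible.
AD&D Coverage — status part-time ✓ (not excluded); service 90 days < 12 months (≈360 days) ✗ → not eligible.

Education Assistance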